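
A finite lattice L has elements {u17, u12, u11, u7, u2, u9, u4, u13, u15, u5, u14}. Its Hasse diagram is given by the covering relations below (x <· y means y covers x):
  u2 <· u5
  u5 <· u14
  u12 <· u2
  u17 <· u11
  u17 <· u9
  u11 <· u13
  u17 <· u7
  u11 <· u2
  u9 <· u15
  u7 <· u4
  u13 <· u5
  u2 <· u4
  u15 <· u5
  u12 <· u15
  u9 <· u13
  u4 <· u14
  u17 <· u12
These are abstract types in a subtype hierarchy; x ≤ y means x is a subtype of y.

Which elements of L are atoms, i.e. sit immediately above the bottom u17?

The atoms are exactly the elements that cover u17: u11, u12, u7, u9.

u11, u12, u7, u9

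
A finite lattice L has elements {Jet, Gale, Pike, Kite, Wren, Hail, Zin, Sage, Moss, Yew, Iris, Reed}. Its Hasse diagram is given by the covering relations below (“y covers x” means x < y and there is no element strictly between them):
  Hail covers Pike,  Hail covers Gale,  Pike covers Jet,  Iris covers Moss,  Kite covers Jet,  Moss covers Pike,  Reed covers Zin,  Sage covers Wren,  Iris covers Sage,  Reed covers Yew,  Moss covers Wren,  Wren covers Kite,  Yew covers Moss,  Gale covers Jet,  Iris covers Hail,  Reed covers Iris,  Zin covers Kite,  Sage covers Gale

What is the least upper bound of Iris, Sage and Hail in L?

Iris

Common upper bounds of {Iris, Sage, Hail}: Iris, Reed.
The least among these is Iris.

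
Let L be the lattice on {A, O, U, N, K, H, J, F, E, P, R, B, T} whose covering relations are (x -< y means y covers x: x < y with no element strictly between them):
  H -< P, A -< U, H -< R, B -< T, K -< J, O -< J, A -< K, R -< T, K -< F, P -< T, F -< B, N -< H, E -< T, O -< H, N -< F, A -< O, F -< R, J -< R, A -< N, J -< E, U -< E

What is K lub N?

Common upper bounds of {K, N}: B, F, R, T.
The least among these is F.

F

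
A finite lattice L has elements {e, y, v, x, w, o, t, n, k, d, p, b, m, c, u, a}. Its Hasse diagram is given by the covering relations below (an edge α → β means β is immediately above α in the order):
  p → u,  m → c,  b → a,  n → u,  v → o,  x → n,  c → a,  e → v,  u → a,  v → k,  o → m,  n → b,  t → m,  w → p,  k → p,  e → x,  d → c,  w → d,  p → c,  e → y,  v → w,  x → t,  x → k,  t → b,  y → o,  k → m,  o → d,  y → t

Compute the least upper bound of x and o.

m

Common upper bounds of {x, o}: a, c, m.
The least among these is m.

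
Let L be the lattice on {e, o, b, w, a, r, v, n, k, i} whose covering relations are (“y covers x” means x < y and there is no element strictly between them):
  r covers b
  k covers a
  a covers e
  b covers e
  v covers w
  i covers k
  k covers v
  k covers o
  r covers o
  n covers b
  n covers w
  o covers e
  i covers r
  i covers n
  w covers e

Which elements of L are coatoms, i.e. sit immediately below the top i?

k, n, r

The coatoms are exactly the elements covered by i: k, n, r.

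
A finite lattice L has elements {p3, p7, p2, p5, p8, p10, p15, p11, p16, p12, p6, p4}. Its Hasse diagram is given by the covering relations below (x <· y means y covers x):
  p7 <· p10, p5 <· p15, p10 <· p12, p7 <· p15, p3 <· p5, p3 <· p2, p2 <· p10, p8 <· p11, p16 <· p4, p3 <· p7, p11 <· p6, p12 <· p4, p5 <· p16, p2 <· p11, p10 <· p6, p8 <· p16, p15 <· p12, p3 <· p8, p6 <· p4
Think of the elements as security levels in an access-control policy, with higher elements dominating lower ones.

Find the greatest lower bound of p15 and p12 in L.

Common lower bounds of {p15, p12}: p15, p3, p5, p7.
The greatest among these is p15.

p15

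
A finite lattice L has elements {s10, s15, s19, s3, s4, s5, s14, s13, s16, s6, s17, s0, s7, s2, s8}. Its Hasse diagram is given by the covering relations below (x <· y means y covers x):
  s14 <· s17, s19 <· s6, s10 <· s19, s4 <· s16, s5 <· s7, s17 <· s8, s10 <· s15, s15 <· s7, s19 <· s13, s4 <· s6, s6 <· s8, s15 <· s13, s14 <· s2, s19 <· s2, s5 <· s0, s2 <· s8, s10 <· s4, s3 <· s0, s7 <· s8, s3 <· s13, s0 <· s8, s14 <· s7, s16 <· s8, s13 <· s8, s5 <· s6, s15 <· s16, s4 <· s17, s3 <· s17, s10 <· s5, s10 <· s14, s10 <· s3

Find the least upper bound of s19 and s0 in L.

s8

Common upper bounds of {s19, s0}: s8.
The least among these is s8.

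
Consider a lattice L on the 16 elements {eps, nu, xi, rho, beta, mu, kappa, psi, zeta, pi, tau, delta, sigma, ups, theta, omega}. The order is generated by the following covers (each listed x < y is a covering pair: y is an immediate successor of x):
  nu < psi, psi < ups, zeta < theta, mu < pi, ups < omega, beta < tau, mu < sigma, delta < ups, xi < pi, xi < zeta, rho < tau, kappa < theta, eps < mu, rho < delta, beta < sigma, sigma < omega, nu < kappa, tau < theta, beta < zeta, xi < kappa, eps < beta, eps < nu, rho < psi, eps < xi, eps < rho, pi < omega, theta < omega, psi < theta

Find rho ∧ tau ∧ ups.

Common lower bounds of {rho, tau, ups}: eps, rho.
The greatest among these is rho.

rho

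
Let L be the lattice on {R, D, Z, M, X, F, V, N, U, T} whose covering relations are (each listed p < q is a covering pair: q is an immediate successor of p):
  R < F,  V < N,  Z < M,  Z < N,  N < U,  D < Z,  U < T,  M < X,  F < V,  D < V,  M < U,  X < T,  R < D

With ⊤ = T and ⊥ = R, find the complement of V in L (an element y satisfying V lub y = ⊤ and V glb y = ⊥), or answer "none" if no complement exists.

For every candidate y, either V ∨ y ≠ T or V ∧ y ≠ R; no complement exists.

none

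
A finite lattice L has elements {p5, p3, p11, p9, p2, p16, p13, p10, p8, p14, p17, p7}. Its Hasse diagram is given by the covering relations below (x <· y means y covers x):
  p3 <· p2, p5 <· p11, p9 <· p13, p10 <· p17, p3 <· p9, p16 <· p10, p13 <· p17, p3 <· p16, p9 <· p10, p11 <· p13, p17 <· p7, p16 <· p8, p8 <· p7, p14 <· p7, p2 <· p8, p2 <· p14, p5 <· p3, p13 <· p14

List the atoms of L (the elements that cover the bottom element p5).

The atoms are exactly the elements that cover p5: p11, p3.

p11, p3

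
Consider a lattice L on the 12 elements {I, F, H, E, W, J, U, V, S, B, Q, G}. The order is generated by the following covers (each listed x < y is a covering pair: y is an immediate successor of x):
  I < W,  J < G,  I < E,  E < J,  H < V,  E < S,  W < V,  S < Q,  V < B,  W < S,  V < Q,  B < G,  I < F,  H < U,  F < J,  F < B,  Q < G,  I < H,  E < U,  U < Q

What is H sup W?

Common upper bounds of {H, W}: B, G, Q, V.
The least among these is V.

V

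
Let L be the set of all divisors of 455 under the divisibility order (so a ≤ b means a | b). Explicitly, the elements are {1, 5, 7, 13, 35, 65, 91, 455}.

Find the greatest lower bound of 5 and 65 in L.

5

Common lower bounds of {5, 65}: 1, 5.
The greatest among these is 5.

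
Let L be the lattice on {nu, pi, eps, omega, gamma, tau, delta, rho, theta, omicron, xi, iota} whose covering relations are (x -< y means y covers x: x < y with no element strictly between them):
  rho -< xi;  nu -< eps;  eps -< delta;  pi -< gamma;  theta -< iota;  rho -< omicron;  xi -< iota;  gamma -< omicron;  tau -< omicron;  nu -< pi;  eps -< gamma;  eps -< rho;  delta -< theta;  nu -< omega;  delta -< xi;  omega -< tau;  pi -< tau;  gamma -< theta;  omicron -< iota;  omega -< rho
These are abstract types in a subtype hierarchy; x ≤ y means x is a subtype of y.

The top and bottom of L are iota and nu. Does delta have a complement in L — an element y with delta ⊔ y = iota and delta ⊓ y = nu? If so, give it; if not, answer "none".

tau

Need y with delta ∨ y = iota and delta ∧ y = nu.
Checking each element gives: tau.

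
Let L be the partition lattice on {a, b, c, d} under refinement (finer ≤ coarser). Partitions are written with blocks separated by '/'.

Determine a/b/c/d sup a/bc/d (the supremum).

Common upper bounds of {a/b/c/d, a/bc/d}: a/bc/d, a/bcd, abc/d, abcd, ad/bc.
The least among these is a/bc/d.

a/bc/d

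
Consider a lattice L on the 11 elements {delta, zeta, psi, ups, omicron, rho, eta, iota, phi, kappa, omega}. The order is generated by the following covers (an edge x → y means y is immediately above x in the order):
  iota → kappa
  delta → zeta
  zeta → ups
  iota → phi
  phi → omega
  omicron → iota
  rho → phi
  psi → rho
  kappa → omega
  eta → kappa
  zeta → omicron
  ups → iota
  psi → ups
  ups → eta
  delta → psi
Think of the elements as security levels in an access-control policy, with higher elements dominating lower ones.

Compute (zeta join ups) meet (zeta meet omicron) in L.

zeta

zeta ∨ ups = ups
zeta ∧ omicron = zeta
ups ∧ zeta = zeta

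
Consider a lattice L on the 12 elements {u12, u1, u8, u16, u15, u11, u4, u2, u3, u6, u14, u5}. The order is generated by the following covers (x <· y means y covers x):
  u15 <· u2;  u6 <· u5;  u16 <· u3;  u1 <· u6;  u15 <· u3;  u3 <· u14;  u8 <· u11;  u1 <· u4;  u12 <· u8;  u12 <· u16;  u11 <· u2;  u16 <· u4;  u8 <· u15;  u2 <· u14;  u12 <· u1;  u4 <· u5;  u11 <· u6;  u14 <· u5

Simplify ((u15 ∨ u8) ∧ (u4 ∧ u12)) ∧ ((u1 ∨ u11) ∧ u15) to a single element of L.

u15 ∨ u8 = u15
u4 ∧ u12 = u12
u15 ∧ u12 = u12
u1 ∨ u11 = u6
u6 ∧ u15 = u8
u12 ∧ u8 = u12

u12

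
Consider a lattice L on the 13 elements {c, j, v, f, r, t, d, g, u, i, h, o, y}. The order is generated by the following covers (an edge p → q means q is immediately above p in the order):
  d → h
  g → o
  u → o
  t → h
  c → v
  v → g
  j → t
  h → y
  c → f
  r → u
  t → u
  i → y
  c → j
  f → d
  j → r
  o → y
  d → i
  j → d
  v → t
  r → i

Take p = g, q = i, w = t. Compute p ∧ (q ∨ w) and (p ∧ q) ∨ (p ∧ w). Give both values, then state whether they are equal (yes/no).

q ∨ w = y, so p ∧ (q ∨ w) = g ∧ y = g.
p ∧ q = c and p ∧ w = v, so (p ∧ q) ∨ (p ∧ w) = c ∨ v = v.
Equal: no.

g; v; no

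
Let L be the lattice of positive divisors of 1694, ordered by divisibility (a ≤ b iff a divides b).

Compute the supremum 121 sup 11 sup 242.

242

Common upper bounds of {121, 11, 242}: 1694, 242.
The least among these is 242.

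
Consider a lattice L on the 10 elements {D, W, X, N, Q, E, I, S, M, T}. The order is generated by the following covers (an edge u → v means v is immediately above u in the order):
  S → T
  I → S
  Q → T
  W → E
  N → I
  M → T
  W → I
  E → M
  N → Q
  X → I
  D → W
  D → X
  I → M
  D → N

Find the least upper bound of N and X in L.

I

Common upper bounds of {N, X}: I, M, S, T.
The least among these is I.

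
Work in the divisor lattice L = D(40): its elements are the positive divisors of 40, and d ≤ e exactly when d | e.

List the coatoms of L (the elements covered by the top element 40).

The coatoms are exactly the elements covered by 40: 20, 8.

20, 8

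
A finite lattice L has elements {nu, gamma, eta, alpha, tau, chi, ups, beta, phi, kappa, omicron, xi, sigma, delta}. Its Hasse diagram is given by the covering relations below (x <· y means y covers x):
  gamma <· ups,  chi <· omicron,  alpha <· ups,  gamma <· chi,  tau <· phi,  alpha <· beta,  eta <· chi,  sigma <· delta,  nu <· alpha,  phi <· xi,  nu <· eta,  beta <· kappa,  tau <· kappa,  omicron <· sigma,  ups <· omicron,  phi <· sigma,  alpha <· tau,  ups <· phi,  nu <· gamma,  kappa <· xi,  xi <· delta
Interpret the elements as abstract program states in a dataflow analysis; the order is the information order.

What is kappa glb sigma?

Common lower bounds of {kappa, sigma}: alpha, nu, tau.
The greatest among these is tau.

tau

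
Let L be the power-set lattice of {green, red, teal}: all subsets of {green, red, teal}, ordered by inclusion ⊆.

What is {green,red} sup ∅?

{green,red}

Common upper bounds of {{green,red}, ∅}: {green,red,teal}, {green,red}.
The least among these is {green,red}.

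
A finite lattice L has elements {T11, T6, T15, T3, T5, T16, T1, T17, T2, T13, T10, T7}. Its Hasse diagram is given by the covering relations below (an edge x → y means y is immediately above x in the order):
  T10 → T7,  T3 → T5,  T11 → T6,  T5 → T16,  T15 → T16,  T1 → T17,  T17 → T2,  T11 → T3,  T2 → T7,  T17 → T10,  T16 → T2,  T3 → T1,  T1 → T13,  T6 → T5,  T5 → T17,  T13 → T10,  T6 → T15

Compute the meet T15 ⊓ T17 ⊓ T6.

T6

Common lower bounds of {T15, T17, T6}: T11, T6.
The greatest among these is T6.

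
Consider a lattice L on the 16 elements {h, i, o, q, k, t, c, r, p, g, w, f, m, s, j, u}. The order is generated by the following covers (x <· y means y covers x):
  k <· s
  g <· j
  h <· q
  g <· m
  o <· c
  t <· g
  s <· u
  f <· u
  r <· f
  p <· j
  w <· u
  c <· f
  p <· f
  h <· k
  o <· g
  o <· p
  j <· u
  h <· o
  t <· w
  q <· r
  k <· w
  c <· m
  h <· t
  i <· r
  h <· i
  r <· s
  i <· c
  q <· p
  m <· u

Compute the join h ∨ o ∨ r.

f

Common upper bounds of {h, o, r}: f, u.
The least among these is f.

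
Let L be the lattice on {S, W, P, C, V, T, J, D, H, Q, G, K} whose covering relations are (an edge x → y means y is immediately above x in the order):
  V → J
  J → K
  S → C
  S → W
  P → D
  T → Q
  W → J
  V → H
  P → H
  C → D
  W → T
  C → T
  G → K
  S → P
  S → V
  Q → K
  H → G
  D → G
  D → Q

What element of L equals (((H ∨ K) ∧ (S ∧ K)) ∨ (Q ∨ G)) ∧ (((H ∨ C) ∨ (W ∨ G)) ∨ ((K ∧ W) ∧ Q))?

H ∨ K = K
S ∧ K = S
K ∧ S = S
Q ∨ G = K
S ∨ K = K
H ∨ C = G
W ∨ G = K
G ∨ K = K
K ∧ W = W
W ∧ Q = W
K ∨ W = K
K ∧ K = K

K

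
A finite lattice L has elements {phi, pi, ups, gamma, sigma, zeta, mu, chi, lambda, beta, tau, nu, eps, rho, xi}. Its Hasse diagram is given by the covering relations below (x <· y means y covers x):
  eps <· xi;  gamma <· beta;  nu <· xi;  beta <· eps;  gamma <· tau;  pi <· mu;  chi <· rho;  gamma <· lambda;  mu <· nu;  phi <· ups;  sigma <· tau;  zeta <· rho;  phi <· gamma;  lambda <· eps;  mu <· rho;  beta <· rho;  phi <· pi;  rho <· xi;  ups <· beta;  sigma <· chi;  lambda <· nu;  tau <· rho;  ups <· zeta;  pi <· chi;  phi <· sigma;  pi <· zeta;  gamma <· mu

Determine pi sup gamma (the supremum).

mu

Common upper bounds of {pi, gamma}: mu, nu, rho, xi.
The least among these is mu.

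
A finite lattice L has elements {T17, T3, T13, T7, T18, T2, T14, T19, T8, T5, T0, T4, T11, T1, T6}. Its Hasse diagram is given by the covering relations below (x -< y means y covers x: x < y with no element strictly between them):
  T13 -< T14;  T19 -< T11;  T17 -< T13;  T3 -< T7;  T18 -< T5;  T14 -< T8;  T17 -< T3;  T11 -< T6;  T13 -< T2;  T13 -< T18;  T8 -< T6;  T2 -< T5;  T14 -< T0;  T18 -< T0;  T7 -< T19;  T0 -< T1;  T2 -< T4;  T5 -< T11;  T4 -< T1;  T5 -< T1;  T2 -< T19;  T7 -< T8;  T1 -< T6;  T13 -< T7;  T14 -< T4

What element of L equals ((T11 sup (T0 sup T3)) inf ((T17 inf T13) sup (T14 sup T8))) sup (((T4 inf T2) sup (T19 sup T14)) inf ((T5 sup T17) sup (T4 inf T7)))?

T6

T0 ∨ T3 = T6
T11 ∨ T6 = T6
T17 ∧ T13 = T17
T14 ∨ T8 = T8
T17 ∨ T8 = T8
T6 ∧ T8 = T8
T4 ∧ T2 = T2
T19 ∨ T14 = T6
T2 ∨ T6 = T6
T5 ∨ T17 = T5
T4 ∧ T7 = T13
T5 ∨ T13 = T5
T6 ∧ T5 = T5
T8 ∨ T5 = T6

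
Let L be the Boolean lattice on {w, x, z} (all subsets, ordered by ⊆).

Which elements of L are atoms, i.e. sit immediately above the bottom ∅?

{w}, {x}, {z}

The atoms are exactly the elements that cover ∅: {w}, {x}, {z}.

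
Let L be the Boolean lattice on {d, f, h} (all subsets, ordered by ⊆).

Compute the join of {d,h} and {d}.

{d,h}

Under ⊆, join is union: {d,h} ∪ {d} = {d,h}.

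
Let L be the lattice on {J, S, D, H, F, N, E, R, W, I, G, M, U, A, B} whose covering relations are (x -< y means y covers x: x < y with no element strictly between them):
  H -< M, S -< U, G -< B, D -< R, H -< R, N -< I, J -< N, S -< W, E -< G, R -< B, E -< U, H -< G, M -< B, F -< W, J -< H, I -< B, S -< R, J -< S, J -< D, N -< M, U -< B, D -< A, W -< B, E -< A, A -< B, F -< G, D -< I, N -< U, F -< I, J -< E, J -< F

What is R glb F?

J

Common lower bounds of {R, F}: J.
The greatest among these is J.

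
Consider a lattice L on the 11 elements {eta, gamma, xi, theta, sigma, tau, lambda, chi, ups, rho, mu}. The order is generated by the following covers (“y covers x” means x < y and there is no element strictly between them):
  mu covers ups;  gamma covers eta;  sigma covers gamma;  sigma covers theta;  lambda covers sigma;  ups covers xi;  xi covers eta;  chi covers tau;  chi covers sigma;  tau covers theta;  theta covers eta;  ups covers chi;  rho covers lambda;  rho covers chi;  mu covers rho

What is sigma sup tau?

chi

Common upper bounds of {sigma, tau}: chi, mu, rho, ups.
The least among these is chi.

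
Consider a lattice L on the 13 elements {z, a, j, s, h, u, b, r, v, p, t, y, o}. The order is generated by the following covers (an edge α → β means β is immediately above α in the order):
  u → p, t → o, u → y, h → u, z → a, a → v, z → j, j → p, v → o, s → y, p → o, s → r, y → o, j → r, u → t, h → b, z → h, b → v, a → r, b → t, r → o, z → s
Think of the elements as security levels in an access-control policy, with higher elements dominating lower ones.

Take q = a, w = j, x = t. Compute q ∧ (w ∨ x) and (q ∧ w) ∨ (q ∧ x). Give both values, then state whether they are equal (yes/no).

a; z; no

w ∨ x = o, so q ∧ (w ∨ x) = a ∧ o = a.
q ∧ w = z and q ∧ x = z, so (q ∧ w) ∨ (q ∧ x) = z ∨ z = z.
Equal: no.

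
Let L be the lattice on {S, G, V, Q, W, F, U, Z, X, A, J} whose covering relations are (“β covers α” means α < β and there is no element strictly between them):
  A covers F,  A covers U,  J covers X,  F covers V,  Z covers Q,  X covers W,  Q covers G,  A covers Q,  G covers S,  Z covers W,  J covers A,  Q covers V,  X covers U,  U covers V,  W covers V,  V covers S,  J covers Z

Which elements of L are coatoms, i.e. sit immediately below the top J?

The coatoms are exactly the elements covered by J: A, X, Z.

A, X, Z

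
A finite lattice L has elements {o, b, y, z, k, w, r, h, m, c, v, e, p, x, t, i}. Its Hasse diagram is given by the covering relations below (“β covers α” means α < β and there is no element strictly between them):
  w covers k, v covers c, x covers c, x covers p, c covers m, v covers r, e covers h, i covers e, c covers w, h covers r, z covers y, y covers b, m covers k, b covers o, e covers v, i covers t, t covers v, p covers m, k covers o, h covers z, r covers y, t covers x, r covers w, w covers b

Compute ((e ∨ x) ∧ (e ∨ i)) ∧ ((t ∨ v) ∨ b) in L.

t

e ∨ x = i
e ∨ i = i
i ∧ i = i
t ∨ v = t
t ∨ b = t
i ∧ t = t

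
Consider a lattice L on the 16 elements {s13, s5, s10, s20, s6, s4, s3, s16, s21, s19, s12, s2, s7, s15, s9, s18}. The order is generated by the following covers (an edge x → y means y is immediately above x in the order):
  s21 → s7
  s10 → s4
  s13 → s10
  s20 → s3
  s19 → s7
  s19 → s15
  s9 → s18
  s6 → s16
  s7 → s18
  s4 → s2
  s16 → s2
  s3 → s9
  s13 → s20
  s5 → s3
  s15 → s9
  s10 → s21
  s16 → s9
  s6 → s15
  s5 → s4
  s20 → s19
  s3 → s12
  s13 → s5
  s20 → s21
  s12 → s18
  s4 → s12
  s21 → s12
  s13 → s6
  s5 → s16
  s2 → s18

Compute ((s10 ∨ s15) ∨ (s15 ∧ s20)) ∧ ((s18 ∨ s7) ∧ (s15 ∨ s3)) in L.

s9

s10 ∨ s15 = s18
s15 ∧ s20 = s20
s18 ∨ s20 = s18
s18 ∨ s7 = s18
s15 ∨ s3 = s9
s18 ∧ s9 = s9
s18 ∧ s9 = s9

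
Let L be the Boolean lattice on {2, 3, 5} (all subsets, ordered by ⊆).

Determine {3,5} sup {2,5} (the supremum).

{2,3,5}

Under ⊆, join is union: {3,5} ∪ {2,5} = {2,3,5}.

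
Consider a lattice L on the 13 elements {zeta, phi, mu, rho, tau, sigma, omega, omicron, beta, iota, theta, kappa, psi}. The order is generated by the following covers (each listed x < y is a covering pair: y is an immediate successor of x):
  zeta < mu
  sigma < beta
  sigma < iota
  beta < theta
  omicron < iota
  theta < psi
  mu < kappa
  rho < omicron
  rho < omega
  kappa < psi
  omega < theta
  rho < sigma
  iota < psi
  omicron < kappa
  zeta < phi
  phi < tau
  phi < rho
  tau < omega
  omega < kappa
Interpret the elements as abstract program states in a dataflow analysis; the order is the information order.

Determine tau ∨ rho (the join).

Common upper bounds of {tau, rho}: kappa, omega, psi, theta.
The least among these is omega.

omega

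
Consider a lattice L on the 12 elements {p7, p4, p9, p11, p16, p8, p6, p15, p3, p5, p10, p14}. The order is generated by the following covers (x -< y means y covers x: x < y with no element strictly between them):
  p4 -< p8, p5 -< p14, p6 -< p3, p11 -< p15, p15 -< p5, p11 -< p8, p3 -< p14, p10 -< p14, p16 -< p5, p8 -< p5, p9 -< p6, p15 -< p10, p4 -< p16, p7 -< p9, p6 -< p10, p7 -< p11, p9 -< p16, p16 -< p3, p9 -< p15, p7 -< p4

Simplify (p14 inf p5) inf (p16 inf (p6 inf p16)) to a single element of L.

p9

p14 ∧ p5 = p5
p6 ∧ p16 = p9
p16 ∧ p9 = p9
p5 ∧ p9 = p9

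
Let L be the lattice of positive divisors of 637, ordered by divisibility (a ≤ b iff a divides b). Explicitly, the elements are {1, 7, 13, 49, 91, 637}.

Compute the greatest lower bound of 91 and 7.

7

Common lower bounds of {91, 7}: 1, 7.
The greatest among these is 7.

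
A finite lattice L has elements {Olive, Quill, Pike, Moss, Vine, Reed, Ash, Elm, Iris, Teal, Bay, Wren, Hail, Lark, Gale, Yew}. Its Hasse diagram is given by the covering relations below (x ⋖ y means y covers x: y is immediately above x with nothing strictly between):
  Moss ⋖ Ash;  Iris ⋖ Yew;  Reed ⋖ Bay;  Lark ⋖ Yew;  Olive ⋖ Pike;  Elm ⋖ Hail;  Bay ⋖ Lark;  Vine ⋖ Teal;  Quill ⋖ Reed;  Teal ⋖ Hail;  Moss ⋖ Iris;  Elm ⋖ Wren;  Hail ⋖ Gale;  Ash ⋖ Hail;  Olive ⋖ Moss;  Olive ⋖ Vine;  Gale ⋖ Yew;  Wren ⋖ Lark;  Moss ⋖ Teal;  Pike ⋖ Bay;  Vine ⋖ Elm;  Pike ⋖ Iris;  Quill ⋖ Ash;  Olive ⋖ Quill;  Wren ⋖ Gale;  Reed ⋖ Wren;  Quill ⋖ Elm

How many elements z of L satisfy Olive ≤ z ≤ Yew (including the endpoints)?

The interval [Olive, Yew] = {Ash, Bay, Elm, Gale, Hail, Iris, Lark, Moss, Olive, Pike, Quill, Reed, Teal, Vine, Wren, Yew}, which has 16 elements.

16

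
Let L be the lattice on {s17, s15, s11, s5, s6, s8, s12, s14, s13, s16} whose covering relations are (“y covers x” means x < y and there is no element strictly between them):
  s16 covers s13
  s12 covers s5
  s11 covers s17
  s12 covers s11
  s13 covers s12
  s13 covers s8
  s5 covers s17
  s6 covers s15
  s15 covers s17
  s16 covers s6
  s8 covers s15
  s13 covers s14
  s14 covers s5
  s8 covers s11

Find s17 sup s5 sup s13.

s13

Common upper bounds of {s17, s5, s13}: s13, s16.
The least among these is s13.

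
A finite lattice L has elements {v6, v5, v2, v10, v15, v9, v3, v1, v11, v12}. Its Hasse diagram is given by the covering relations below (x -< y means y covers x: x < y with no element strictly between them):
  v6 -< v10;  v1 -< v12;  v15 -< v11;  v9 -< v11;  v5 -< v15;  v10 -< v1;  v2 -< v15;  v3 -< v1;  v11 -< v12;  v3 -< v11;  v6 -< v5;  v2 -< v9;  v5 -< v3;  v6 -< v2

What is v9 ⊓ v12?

v9

Common lower bounds of {v9, v12}: v2, v6, v9.
The greatest among these is v9.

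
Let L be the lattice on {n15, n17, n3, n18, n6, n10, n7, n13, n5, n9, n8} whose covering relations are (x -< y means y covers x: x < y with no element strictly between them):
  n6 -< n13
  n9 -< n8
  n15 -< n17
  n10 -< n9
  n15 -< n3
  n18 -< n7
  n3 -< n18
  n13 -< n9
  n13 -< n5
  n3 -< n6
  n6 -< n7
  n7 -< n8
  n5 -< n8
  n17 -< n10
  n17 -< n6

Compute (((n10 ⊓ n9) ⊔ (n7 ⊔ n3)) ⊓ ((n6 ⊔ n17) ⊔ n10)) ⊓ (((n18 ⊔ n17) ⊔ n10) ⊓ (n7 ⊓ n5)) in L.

n6

n10 ∧ n9 = n10
n7 ∨ n3 = n7
n10 ∨ n7 = n8
n6 ∨ n17 = n6
n6 ∨ n10 = n9
n8 ∧ n9 = n9
n18 ∨ n17 = n7
n7 ∨ n10 = n8
n7 ∧ n5 = n6
n8 ∧ n6 = n6
n9 ∧ n6 = n6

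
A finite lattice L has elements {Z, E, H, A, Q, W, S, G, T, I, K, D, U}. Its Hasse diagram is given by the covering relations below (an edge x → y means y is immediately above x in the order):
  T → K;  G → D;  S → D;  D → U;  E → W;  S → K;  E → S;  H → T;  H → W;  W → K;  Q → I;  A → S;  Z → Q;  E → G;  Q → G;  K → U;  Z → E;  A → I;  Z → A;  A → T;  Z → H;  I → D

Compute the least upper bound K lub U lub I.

Common upper bounds of {K, U, I}: U.
The least among these is U.

U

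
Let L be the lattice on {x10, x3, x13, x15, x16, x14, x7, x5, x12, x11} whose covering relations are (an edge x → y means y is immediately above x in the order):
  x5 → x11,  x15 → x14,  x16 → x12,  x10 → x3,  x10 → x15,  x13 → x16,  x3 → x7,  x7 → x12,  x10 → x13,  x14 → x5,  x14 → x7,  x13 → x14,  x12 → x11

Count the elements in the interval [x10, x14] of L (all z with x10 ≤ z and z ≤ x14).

The interval [x10, x14] = {x10, x13, x14, x15}, which has 4 elements.

4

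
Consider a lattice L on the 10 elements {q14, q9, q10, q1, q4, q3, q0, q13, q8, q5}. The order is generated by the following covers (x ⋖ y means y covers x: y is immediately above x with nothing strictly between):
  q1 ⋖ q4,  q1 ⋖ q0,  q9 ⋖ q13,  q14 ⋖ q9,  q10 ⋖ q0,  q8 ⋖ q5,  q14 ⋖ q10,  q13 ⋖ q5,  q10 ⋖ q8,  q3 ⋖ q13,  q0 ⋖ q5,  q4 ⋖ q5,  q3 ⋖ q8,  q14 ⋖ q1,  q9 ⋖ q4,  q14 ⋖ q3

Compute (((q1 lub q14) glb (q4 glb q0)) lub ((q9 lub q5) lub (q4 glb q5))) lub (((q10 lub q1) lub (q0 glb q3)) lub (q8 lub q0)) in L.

q5

q1 ∨ q14 = q1
q4 ∧ q0 = q1
q1 ∧ q1 = q1
q9 ∨ q5 = q5
q4 ∧ q5 = q4
q5 ∨ q4 = q5
q1 ∨ q5 = q5
q10 ∨ q1 = q0
q0 ∧ q3 = q14
q0 ∨ q14 = q0
q8 ∨ q0 = q5
q0 ∨ q5 = q5
q5 ∨ q5 = q5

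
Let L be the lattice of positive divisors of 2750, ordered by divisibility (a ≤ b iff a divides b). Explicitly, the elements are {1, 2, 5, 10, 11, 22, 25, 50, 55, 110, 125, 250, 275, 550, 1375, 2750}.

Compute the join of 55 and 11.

55

Common upper bounds of {55, 11}: 110, 1375, 275, 2750, 55, 550.
The least among these is 55.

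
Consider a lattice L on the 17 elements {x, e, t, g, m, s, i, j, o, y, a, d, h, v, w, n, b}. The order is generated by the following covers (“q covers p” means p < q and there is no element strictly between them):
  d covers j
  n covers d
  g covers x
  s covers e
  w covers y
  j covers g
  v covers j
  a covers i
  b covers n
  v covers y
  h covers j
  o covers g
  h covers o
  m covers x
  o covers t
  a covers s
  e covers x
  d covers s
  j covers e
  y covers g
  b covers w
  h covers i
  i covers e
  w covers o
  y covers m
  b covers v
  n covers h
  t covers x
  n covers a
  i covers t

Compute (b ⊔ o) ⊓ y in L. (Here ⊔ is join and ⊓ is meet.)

y

b ∨ o = b
b ∧ y = y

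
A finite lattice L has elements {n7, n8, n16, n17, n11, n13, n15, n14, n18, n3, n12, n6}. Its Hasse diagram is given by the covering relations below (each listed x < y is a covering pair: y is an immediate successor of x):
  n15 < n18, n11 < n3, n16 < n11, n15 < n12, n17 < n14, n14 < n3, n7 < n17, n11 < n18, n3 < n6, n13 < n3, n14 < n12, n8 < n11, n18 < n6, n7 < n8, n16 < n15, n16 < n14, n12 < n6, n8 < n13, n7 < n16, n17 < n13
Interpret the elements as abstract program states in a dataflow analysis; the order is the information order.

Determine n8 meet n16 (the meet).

Common lower bounds of {n8, n16}: n7.
The greatest among these is n7.

n7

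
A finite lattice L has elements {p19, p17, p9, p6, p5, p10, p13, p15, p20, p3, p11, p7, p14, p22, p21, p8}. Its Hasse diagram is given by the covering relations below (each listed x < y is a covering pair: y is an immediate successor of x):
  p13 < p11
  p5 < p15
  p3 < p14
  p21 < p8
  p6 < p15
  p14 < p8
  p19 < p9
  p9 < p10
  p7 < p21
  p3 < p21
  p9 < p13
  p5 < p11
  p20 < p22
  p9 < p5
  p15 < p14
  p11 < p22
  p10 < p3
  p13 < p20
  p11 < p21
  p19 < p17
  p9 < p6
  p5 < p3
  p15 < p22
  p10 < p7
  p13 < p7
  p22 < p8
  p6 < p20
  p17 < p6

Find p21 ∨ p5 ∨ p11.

p21

Common upper bounds of {p21, p5, p11}: p21, p8.
The least among these is p21.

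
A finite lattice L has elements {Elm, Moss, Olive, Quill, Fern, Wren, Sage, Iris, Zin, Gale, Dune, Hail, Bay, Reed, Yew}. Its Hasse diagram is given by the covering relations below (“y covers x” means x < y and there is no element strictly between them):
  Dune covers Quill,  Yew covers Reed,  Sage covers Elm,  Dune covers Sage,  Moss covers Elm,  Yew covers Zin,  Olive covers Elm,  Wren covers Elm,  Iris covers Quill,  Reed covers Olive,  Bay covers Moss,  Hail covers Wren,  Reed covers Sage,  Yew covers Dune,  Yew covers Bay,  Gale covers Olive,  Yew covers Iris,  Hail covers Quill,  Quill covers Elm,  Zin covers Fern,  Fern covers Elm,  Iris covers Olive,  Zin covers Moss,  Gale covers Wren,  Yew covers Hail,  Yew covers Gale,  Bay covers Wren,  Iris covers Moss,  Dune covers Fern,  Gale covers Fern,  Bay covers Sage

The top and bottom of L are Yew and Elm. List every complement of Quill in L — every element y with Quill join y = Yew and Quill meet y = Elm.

Bay, Gale, Reed, Zin

Need y with Quill ∨ y = Yew and Quill ∧ y = Elm.
Checking each element gives: Bay, Gale, Reed, Zin.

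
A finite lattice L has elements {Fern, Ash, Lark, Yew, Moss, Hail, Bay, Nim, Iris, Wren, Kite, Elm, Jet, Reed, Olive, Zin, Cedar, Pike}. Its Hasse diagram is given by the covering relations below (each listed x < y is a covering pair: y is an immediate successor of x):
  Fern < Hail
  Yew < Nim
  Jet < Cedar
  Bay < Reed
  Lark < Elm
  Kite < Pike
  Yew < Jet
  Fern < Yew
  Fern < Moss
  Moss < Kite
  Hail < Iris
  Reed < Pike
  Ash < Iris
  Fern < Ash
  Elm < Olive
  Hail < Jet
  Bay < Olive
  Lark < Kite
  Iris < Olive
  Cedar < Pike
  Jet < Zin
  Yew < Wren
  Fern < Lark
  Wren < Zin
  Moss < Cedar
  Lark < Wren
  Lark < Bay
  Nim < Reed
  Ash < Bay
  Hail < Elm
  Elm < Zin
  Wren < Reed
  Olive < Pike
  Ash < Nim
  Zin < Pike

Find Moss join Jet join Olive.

Pike

Common upper bounds of {Moss, Jet, Olive}: Pike.
The least among these is Pike.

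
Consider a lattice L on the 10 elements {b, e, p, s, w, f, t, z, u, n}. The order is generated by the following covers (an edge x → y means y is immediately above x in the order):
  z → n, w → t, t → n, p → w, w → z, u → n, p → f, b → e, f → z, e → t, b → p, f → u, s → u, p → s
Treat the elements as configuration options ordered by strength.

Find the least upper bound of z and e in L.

n

Common upper bounds of {z, e}: n.
The least among these is n.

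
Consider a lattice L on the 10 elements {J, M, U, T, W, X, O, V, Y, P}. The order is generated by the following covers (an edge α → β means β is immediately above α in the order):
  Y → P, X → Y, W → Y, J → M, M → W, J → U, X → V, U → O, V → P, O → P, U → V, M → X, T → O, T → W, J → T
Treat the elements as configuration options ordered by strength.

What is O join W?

P

Common upper bounds of {O, W}: P.
The least among these is P.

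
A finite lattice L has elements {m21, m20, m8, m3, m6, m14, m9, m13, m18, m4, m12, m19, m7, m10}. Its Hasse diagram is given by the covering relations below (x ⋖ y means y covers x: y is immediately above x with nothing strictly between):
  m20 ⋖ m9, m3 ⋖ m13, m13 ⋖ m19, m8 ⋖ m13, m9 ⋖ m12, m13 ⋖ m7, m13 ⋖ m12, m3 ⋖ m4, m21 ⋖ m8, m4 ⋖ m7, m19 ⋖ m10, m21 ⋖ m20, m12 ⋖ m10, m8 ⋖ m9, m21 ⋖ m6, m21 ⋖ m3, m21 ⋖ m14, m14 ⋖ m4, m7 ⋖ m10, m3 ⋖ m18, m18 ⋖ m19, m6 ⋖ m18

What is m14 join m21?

m14

Common upper bounds of {m14, m21}: m10, m14, m4, m7.
The least among these is m14.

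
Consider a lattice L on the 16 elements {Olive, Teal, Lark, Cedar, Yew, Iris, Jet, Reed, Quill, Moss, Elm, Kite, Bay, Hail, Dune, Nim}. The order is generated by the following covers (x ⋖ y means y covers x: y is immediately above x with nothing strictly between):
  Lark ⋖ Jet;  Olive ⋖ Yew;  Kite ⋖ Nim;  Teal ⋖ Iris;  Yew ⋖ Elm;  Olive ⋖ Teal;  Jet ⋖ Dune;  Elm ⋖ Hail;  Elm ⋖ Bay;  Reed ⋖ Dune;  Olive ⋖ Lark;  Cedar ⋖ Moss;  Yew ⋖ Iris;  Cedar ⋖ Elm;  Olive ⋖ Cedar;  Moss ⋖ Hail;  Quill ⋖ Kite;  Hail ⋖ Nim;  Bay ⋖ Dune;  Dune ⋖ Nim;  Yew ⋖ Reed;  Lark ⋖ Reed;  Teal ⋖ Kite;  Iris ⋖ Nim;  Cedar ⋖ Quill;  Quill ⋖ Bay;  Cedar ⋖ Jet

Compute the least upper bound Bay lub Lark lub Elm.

Common upper bounds of {Bay, Lark, Elm}: Dune, Nim.
The least among these is Dune.

Dune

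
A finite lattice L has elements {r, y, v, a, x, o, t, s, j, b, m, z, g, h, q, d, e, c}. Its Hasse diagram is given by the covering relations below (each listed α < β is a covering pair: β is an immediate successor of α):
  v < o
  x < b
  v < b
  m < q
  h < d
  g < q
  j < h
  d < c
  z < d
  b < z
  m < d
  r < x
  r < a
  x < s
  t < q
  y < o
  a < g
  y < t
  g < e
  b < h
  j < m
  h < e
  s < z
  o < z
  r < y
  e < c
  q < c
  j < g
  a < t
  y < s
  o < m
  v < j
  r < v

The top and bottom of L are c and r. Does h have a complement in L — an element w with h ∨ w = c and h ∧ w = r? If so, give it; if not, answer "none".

t

Need w with h ∨ w = c and h ∧ w = r.
Checking each element gives: t.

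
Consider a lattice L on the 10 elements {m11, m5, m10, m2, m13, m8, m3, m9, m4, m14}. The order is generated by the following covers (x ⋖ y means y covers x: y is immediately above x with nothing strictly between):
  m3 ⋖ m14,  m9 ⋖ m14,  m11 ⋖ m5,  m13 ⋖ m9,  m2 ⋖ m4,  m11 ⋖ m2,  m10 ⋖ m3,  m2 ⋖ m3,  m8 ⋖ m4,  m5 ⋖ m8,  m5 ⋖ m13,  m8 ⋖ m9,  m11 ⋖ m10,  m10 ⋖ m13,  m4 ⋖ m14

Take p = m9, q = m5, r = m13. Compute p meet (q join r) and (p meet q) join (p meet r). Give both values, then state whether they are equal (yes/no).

q join r = m13, so p meet (q join r) = m9 meet m13 = m13.
p meet q = m5 and p meet r = m13, so (p meet q) join (p meet r) = m5 join m13 = m13.
Equal: yes.

m13; m13; yes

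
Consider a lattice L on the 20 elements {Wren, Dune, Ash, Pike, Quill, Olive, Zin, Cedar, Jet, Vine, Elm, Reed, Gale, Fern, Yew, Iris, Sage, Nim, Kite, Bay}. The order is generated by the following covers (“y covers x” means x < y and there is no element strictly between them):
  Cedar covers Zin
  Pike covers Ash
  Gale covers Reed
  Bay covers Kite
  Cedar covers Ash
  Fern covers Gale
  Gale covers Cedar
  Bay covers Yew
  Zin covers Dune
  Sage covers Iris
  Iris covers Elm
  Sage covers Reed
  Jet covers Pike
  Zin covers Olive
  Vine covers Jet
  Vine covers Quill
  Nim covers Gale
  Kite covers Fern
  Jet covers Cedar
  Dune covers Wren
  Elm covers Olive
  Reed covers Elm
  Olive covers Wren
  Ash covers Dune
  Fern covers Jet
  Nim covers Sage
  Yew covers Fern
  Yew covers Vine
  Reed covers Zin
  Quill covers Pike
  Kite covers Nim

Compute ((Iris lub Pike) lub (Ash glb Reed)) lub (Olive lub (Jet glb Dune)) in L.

Iris ∨ Pike = Kite
Ash ∧ Reed = Dune
Kite ∨ Dune = Kite
Jet ∧ Dune = Dune
Olive ∨ Dune = Zin
Kite ∨ Zin = Kite

Kite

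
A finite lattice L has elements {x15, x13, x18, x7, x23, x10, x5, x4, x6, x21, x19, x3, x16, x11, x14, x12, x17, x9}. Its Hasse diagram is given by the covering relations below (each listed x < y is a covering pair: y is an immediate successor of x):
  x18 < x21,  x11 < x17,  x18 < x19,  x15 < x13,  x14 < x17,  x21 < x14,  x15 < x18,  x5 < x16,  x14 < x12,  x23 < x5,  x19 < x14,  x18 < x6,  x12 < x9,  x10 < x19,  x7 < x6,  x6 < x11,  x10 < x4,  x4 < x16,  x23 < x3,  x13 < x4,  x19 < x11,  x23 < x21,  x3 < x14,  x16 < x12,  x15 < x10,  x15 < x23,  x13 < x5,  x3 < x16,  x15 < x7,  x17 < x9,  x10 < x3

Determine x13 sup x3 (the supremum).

x16

Common upper bounds of {x13, x3}: x12, x16, x9.
The least among these is x16.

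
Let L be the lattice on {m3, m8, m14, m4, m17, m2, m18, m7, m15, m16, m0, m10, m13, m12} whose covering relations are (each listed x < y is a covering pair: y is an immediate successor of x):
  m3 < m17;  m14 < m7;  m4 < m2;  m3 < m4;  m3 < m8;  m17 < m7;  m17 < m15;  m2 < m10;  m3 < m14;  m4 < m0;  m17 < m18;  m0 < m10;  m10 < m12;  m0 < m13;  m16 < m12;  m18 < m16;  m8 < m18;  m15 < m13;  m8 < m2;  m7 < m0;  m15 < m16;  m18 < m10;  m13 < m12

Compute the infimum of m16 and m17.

m17

Common lower bounds of {m16, m17}: m17, m3.
The greatest among these is m17.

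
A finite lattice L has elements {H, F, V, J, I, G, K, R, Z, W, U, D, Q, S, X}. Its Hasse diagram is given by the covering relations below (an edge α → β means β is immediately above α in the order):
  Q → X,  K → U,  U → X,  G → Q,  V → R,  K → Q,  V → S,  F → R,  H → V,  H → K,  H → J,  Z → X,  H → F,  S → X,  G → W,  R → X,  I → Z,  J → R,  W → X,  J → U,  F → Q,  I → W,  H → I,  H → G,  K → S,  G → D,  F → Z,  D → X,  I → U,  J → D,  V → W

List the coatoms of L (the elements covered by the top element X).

D, Q, R, S, U, W, Z

The coatoms are exactly the elements covered by X: D, Q, R, S, U, W, Z.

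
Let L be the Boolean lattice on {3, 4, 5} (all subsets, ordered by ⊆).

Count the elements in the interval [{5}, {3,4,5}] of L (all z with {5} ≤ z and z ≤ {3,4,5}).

The interval [{5}, {3,4,5}] = {{3,4,5}, {3,5}, {4,5}, {5}}, which has 4 elements.

4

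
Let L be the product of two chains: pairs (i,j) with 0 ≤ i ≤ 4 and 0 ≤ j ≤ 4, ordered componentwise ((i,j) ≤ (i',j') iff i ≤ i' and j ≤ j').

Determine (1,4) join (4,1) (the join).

Common upper bounds of {(1,4), (4,1)}: (4,4).
The least among these is (4,4).

(4,4)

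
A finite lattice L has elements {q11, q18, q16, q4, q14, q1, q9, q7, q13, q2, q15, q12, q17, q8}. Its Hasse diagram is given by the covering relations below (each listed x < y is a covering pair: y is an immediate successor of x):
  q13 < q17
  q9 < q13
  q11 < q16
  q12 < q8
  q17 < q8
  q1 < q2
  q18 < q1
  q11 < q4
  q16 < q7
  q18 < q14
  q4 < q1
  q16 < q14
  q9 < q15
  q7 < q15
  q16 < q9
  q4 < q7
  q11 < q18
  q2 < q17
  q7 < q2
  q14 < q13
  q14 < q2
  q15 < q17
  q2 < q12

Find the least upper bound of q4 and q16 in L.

q7

Common upper bounds of {q4, q16}: q12, q15, q17, q2, q7, q8.
The least among these is q7.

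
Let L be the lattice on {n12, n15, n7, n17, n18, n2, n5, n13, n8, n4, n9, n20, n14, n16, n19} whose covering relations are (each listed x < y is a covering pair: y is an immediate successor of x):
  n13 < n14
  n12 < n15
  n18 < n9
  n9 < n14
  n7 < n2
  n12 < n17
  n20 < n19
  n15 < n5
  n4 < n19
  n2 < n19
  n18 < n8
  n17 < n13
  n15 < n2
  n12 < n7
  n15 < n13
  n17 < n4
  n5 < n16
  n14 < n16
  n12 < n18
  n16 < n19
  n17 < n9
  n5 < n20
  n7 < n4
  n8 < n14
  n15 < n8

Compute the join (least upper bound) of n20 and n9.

Common upper bounds of {n20, n9}: n19.
The least among these is n19.

n19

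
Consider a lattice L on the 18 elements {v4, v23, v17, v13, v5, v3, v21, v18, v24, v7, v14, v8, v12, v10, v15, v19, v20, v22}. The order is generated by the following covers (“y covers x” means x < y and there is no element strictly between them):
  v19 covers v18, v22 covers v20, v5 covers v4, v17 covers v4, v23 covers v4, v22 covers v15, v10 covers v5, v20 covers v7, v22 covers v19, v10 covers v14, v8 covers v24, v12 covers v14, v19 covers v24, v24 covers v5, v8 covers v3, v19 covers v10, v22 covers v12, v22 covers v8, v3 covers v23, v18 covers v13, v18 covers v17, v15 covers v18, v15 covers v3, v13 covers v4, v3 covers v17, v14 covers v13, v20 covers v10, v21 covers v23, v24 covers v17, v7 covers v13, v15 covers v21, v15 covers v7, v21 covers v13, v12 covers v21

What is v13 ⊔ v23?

Common upper bounds of {v13, v23}: v12, v15, v21, v22.
The least among these is v21.

v21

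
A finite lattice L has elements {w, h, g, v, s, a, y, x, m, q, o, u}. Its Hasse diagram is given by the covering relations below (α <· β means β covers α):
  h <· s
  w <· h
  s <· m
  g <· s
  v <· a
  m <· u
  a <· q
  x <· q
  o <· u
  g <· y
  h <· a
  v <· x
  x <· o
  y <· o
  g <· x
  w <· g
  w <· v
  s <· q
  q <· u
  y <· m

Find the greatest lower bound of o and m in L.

y

Common lower bounds of {o, m}: g, w, y.
The greatest among these is y.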